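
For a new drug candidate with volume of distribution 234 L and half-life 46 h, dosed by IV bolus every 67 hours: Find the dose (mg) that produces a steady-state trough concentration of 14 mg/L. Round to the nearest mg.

τ/t½ = 67/46 ≈ 1.4565, so f = (1/2)^(67/46) ≈ 0.364371.
Cmin,ss = (D/Vd)·f/(1−f), so D = Cmin,ss·Vd·(1−f)/f.
D = 14 × 234 × (1−f)/f ≈ 14 × 234 × 1.74446 ≈ 5714.85 mg.

5715 mg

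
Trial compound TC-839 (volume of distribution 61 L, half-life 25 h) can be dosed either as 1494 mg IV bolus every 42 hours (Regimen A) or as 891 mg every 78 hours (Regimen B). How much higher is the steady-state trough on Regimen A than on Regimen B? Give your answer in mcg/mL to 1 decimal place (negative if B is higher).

Regimen A: f = (1/2)^(42/25) ≈ 0.3121; Cmin,ss = (1494/61)·f/(1−f) ≈ 11.112 mcg/mL.
Regimen B: f = (1/2)^(78/25) ≈ 0.1150; Cmin,ss = (891/61)·f/(1−f) ≈ 1.898 mcg/mL.
Difference ≈ 11.112 − 1.898 ≈ 9.214 mcg/mL.

9.2 mcg/mL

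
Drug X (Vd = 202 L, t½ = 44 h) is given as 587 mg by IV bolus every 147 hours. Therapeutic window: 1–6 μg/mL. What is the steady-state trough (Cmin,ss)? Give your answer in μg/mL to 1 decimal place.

k = ln2/t½ = ln2/44 ≈ 0.015753 h⁻¹; fraction remaining f = e^(−kτ) = e^(−0.015753×147) ≈ 0.0987.
Each bolus raises the concentration by D/Vd = 587/202 ≈ 2.906 μg/mL.
Steady-state trough Cmin,ss = C₀·f/(1−f) ≈ 2.906 × 0.0987/0.9013 ≈ 0.318 μg/mL.
Trough 0.3 μg/mL vs MEC 1 μg/mL: subtherapeutic.

0.3 μg/mL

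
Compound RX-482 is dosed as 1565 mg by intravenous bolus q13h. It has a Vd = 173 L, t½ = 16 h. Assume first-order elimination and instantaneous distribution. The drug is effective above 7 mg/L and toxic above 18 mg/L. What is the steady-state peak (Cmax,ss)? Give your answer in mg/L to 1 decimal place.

Over one 13-h interval, 13/16 ≈ 0.8125 half-lives elapse, leaving f ≈ 0.5694 of each dose.
Accumulation ratio R = 1/(1 − f) ≈ 1/0.4306 ≈ 2.3223.
Each bolus raises the concentration by D/Vd = 1565/173 ≈ 9.046 mg/L.
Steady-state peak Cmax,ss = C₀·R ≈ 9.046 × 2.3223 ≈ 21.008 mg/L.
Peak 21.0 mg/L vs MTC 18 mg/L: exceeds toxic threshold.

21.0 mg/L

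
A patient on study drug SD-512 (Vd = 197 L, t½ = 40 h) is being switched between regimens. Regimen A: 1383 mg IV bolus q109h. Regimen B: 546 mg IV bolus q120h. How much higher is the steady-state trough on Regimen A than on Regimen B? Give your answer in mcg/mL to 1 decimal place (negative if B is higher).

Regimen A: f = (1/2)^(109/40) ≈ 0.1512; Cmin,ss = (1383/197)·f/(1−f) ≈ 1.251 mcg/mL.
Regimen B: f = (1/2)^(120/40) ≈ 0.1250; Cmin,ss = (546/197)·f/(1−f) ≈ 0.396 mcg/mL.
Difference ≈ 1.251 − 0.396 ≈ 0.855 mcg/mL.

0.9 mcg/mL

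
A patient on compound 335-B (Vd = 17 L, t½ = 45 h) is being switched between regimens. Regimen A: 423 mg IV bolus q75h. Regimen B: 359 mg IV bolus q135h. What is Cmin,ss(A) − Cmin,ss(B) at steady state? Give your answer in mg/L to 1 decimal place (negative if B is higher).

Regimen A: f = (1/2)^(75/45) ≈ 0.3150; Cmin,ss = (423/17)·f/(1−f) ≈ 11.442 mg/L.
Regimen B: f = (1/2)^(135/45) ≈ 0.1250; Cmin,ss = (359/17)·f/(1−f) ≈ 3.017 mg/L.
Difference ≈ 11.442 − 3.017 ≈ 8.425 mg/L.

8.4 mg/L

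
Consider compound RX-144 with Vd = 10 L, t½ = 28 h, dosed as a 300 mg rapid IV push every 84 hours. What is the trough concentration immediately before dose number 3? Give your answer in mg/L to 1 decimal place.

4.2 mg/L

f = (1/2)^(τ/t½) = (1/2)^(84/28) ≈ 0.1250.
C₀ = D/Vd = 300/10 ≈ 30.000 mg/L.
Before the 3rd dose, 2 doses have been given. Superposition: Cmin = C₀·(f + f²).
≈ 30.000 × (0.1250 + 0.0156) ≈ 30.000 × 0.1406 ≈ 4.218 mg/L.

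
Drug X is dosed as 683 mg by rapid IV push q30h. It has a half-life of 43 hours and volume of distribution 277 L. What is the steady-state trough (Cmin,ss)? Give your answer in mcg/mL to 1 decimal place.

τ/t½ = 30/43 ≈ 0.69767, so fraction remaining f = (1/2)^(30/43) ≈ 0.6166.
At steady state, accumulation factor R = 1/(1 − e^(−kτ)) ≈ 2.6082.
Each bolus raises the concentration by D/Vd = 683/277 ≈ 2.466 mcg/mL.
Steady-state peak Cmax,ss = C₀·R ≈ 2.466 × 2.6082 ≈ 6.432 mcg/mL.
One interval later, Cmin,ss = Cmax,ss·e^(−kτ) ≈ 6.432 × 0.6166 ≈ 3.966 mcg/mL.

4.0 mcg/mL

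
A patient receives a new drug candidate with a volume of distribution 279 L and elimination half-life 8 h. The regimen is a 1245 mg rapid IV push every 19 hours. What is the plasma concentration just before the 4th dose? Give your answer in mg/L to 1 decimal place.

f = (1/2)^(τ/t½) = (1/2)^(19/8) ≈ 0.1928.
C₀ = D/Vd = 1245/279 ≈ 4.462 mg/L.
Before the 4th dose, 3 doses have been given. Superposition: Cmin = C₀·(f + f² + … + f^3).
≈ 4.462 × (0.1928 + 0.0372 + 0.0072) ≈ 4.462 × 0.2372 ≈ 1.058 mg/L.

1.1 mg/L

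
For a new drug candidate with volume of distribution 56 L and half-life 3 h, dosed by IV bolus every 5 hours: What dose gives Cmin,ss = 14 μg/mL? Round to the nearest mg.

1705 mg

τ/t½ = 5/3 ≈ 1.6667, so f = (1/2)^(5/3) ≈ 0.314980.
Cmin,ss = (D/Vd)·f/(1−f), so D = Cmin,ss·Vd·(1−f)/f.
D = 14 × 56 × (1−f)/f ≈ 14 × 56 × 2.17480 ≈ 1705.04 mg.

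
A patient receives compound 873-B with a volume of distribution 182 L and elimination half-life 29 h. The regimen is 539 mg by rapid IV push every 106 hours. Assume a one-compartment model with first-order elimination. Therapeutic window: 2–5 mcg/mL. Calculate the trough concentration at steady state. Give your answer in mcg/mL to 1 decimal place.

τ/t½ = 106/29 ≈ 3.6552, so fraction remaining f = (1/2)^(106/29) ≈ 0.0794.
Single-dose peak C₀ = D/Vd = 539/182 ≈ 2.962 mcg/mL.
Steady-state trough Cmin,ss = C₀·f/(1−f) ≈ 2.962 × 0.0794/0.9206 ≈ 0.255 mcg/mL.
Trough 0.3 mcg/mL vs MEC 2 mcg/mL: subtherapeutic.

0.3 mcg/mL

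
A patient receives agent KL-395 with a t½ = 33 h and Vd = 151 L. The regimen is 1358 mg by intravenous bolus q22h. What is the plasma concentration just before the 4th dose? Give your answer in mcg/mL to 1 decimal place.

f = (1/2)^(τ/t½) = (1/2)^(22/33) ≈ 0.6300.
C₀ = D/Vd = 1358/151 ≈ 8.993 mcg/mL.
Before the 4th dose, 3 doses have been given. Superposition: Cmin = C₀·(f + f² + … + f^3).
≈ 8.993 × (0.6300 + 0.3969 + 0.2500) ≈ 8.993 × 1.2769 ≈ 11.483 mcg/mL.

11.5 mcg/mL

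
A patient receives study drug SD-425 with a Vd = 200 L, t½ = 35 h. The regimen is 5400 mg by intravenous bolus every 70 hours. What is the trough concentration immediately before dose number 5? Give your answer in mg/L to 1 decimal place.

9.0 mg/L

f = (1/2)^(τ/t½) = (1/2)^(70/35) ≈ 0.2500.
C₀ = D/Vd = 5400/200 ≈ 27.000 mg/L.
Before the 5th dose, 4 doses have been given. Superposition: Cmin = C₀·(f + f² + … + f^4).
≈ 27.000 × (0.2500 + 0.0625 + 0.0156 + 0.0039) ≈ 27.000 × 0.3320 ≈ 8.964 mg/L.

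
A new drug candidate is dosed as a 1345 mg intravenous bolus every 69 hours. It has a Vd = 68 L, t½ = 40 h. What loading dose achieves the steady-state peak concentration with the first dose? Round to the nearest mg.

1928 mg

f = (1/2)^(69/40) ≈ 0.302499; accumulation ratio R = 1/(1−f) ≈ 1.43369.
Loading dose to hit Cmax,ss on first dose: D_load = D_maint·R ≈ 1345 × 1.43369 ≈ 1928.31 mg.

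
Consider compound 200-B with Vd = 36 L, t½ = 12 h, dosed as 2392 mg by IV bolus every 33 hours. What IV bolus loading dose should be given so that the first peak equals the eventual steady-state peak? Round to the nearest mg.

f = (1/2)^(33/12) ≈ 0.148651; accumulation ratio R = 1/(1−f) ≈ 1.17461.
Loading dose to hit Cmax,ss on first dose: D_load = D_maint·R ≈ 2392 × 1.17461 ≈ 2809.67 mg.

2810 mg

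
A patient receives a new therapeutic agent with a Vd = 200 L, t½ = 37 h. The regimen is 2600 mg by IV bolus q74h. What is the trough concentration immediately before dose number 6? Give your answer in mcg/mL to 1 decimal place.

4.3 mcg/mL

f = (1/2)^(τ/t½) = (1/2)^(74/37) ≈ 0.2500.
C₀ = D/Vd = 2600/200 ≈ 13.000 mcg/mL.
Before the 6th dose, 5 doses have been given. Superposition: Cmin = C₀·(f + f² + … + f^5).
≈ 13.000 × (0.2500 + 0.0625 + 0.0156 + 0.0039 + 0.0010) ≈ 13.000 × 0.3330 ≈ 4.329 mcg/mL.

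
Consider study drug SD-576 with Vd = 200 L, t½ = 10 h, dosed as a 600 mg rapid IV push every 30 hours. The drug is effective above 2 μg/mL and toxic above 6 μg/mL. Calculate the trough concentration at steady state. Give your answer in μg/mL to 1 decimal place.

The dosing interval is 3 half-lives, so f = 2^(−3) = 0.125.
At steady state, R = 1/(1 − 0.125) = 8/7.
Single-dose peak C₀ = D/Vd = 600/200 = 3 μg/mL.
Steady-state peak Cmax,ss = C₀·R = 3 × 8/7 ≈ 3.429 μg/mL.
Steady-state trough Cmin,ss = Cmax,ss·f ≈ 3.429 × 0.125 ≈ 0.429 μg/mL.
Trough 0.4 μg/mL vs MEC 2 μg/mL: subtherapeutic.

0.4 μg/mL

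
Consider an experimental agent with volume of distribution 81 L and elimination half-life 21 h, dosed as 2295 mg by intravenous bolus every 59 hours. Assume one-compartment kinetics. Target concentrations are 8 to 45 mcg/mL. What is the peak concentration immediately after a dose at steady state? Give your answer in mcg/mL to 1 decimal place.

33.0 mcg/mL

τ/t½ = 59/21 ≈ 2.8095, so fraction remaining f = (1/2)^(59/21) ≈ 0.1426.
At steady state, accumulation factor R = 1/(1 − e^(−kτ)) ≈ 1.1663.
Each bolus raises the concentration by D/Vd = 2295/81 ≈ 28.333 mcg/mL.
Steady-state peak Cmax,ss = C₀·R ≈ 28.333 × 1.1663 ≈ 33.045 mcg/mL.
Peak 33.0 mcg/mL vs MTC 45 mcg/mL: below toxic threshold.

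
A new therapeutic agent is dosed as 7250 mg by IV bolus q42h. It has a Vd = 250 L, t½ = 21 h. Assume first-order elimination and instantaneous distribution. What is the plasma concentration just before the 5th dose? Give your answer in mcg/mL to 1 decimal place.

f = (1/2)^(τ/t½) = (1/2)^(42/21) ≈ 0.2500.
C₀ = D/Vd = 7250/250 ≈ 29.000 mcg/mL.
Before the 5th dose, 4 doses have been given. Superposition: Cmin = C₀·(f + f² + … + f^4).
≈ 29.000 × (0.2500 + 0.0625 + 0.0156 + 0.0039) ≈ 29.000 × 0.3320 ≈ 9.628 mcg/mL.

9.6 mcg/mL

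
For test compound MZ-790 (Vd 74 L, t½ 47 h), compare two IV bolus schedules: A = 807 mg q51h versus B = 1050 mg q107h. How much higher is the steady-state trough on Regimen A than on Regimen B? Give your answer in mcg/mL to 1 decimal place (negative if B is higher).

Regimen A: f = (1/2)^(51/47) ≈ 0.4714; Cmin,ss = (807/74)·f/(1−f) ≈ 9.725 mcg/mL.
Regimen B: f = (1/2)^(107/47) ≈ 0.2064; Cmin,ss = (1050/74)·f/(1−f) ≈ 3.690 mcg/mL.
Difference ≈ 9.725 − 3.690 ≈ 6.035 mcg/mL.

6.0 mcg/mL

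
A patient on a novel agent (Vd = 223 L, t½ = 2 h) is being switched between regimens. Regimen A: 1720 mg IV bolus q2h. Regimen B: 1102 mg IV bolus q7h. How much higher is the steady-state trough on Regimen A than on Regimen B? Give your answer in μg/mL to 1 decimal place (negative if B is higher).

Regimen A: f = (1/2)^(2/2) ≈ 0.5000; Cmin,ss = (1720/223)·f/(1−f) ≈ 7.713 μg/mL.
Regimen B: f = (1/2)^(7/2) ≈ 0.0884; Cmin,ss = (1102/223)·f/(1−f) ≈ 0.479 μg/mL.
Difference ≈ 7.713 − 0.479 ≈ 7.234 μg/mL.

7.2 μg/mL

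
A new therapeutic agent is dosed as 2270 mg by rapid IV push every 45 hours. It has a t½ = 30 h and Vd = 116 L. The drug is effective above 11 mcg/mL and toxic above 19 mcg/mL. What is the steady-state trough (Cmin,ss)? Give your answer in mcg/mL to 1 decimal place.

10.7 mcg/mL

τ/t½ = 45/30 ≈ 1.5, so fraction remaining f = (1/2)^(45/30) ≈ 0.3536.
Each bolus raises the concentration by D/Vd = 2270/116 ≈ 19.569 mcg/mL.
Steady-state trough Cmin,ss = C₀·f/(1−f) ≈ 19.569 × 0.3536/0.6464 ≈ 10.705 mcg/mL.
Trough 10.7 mcg/mL vs MEC 11 mcg/mL: subtherapeutic.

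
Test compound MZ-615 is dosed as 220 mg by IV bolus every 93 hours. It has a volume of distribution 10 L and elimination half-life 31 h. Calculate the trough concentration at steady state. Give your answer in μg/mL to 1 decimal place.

3.1 μg/mL

The dosing interval is 3 half-lives, so f = 2^(−3) = 0.125.
Accumulation ratio R = 1/(1 − f) = 1/0.875 = 8/7.
Single-dose peak C₀ = D/Vd = 220/10 = 22 μg/mL.
Steady-state peak Cmax,ss = C₀·R = 22 × 8/7 ≈ 25.143 μg/mL.
Steady-state trough Cmin,ss = Cmax,ss·f ≈ 25.143 × 0.125 ≈ 3.143 μg/mL.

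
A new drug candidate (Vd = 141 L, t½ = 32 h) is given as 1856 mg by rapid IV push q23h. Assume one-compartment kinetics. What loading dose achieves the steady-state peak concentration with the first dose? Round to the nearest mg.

4730 mg

f = (1/2)^(23/32) ≈ 0.607624; accumulation ratio R = 1/(1−f) ≈ 2.54858.
Loading dose to hit Cmax,ss on first dose: D_load = D_maint·R ≈ 1856 × 2.54858 ≈ 4730.16 mg.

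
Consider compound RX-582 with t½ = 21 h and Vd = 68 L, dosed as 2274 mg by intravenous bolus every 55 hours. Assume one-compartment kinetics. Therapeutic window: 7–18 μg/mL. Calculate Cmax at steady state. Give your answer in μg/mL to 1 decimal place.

τ/t½ = 55/21 ≈ 2.619, so fraction remaining f = (1/2)^(55/21) ≈ 0.1628.
Accumulation ratio R = 1/(1 − f) ≈ 1/0.8372 ≈ 1.1945.
Single-dose peak C₀ = D/Vd = 2274/68 ≈ 33.441 μg/mL.
Cmax,ss = C₀/(1 − f) ≈ 33.441/0.8372 ≈ 39.944 μg/mL.
Peak 39.9 μg/mL vs MTC 18 μg/mL: exceeds toxic threshold.

39.9 μg/mL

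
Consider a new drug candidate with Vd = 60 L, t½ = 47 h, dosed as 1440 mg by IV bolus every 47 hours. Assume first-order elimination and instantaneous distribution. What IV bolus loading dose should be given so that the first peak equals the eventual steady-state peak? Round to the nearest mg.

2880 mg

f = (1/2)^(47/47) ≈ 0.500000; accumulation ratio R = 1/(1−f) ≈ 2.00000.
Loading dose to hit Cmax,ss on first dose: D_load = D_maint·R ≈ 1440 × 2.00000 ≈ 2880.00 mg.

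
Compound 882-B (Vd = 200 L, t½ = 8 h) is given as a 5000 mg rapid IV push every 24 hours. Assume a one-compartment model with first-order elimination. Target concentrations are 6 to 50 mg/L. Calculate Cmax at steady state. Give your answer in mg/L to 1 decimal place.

28.6 mg/L

The dosing interval is 3 half-lives, so f = 2^(−3) = 0.125.
At steady state, R = 1/(1 − 0.125) = 8/7.
Single-dose peak C₀ = D/Vd = 5000/200 = 25 mg/L.
Steady-state peak Cmax,ss = C₀·R = 25 × 8/7 ≈ 28.571 mg/L.
Peak 28.6 mg/L vs MTC 50 mg/L: below toxic threshold.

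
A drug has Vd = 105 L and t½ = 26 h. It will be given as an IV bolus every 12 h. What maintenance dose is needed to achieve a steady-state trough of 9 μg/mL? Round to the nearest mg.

τ/t½ = 12/26 ≈ 0.46154, so f = (1/2)^(12/26) ≈ 0.726211.
Cmin,ss = (D/Vd)·f/(1−f), so D = Cmin,ss·Vd·(1−f)/f.
D = 9 × 105 × (1−f)/f ≈ 9 × 105 × 0.37701 ≈ 356.27 mg.

356 mg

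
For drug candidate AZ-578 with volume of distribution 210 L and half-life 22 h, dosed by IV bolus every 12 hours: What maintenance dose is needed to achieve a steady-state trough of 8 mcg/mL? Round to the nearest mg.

772 mg

τ/t½ = 12/22 ≈ 0.54545, so f = (1/2)^(12/22) ≈ 0.685175.
Cmin,ss = (D/Vd)·f/(1−f), so D = Cmin,ss·Vd·(1−f)/f.
D = 8 × 210 × (1−f)/f ≈ 8 × 210 × 0.45948 ≈ 771.93 mg.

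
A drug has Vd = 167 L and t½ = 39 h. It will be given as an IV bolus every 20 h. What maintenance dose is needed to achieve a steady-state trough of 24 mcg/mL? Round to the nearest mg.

τ/t½ = 20/39 ≈ 0.51282, so f = (1/2)^(20/39) ≈ 0.700851.
Cmin,ss = (D/Vd)·f/(1−f), so D = Cmin,ss·Vd·(1−f)/f.
D = 24 × 167 × (1−f)/f ≈ 24 × 167 × 0.42684 ≈ 1710.77 mg.

1711 mg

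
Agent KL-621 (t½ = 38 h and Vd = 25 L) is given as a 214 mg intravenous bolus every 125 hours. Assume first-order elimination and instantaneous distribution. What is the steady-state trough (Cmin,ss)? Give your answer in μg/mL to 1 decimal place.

1.0 μg/mL

τ/t½ = 125/38 ≈ 3.2895, so fraction remaining f = (1/2)^(125/38) ≈ 0.1023.
At steady state, accumulation factor R = 1/(1 − e^(−kτ)) ≈ 1.1140.
Each bolus raises the concentration by D/Vd = 214/25 ≈ 8.560 μg/mL.
Steady-state peak Cmax,ss = C₀·R ≈ 8.560 × 1.1140 ≈ 9.536 μg/mL.
Steady-state trough Cmin,ss = Cmax,ss·f ≈ 9.536 × 0.1023 ≈ 0.976 μg/mL.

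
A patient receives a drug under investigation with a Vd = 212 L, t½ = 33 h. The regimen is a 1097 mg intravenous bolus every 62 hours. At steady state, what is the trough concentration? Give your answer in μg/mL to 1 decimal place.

1.9 μg/mL

τ/t½ = 62/33 ≈ 1.8788, so fraction remaining f = (1/2)^(62/33) ≈ 0.2719.
Single-dose peak C₀ = D/Vd = 1097/212 ≈ 5.175 μg/mL.
Steady-state trough Cmin,ss = C₀·f/(1−f) ≈ 5.175 × 0.2719/0.7281 ≈ 1.933 μg/mL.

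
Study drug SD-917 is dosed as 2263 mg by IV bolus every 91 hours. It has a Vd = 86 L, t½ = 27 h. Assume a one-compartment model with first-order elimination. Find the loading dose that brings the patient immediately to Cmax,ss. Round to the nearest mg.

f = (1/2)^(91/27) ≈ 0.096698; accumulation ratio R = 1/(1−f) ≈ 1.10705.
Loading dose to hit Cmax,ss on first dose: D_load = D_maint·R ≈ 2263 × 1.10705 ≈ 2505.25 mg.

2505 mg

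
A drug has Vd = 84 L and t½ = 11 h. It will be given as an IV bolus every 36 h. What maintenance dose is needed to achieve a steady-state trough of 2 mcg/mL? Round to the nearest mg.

τ/t½ = 36/11 ≈ 3.2727, so f = (1/2)^(36/11) ≈ 0.103469.
Cmin,ss = (D/Vd)·f/(1−f), so D = Cmin,ss·Vd·(1−f)/f.
D = 2 × 84 × (1−f)/f ≈ 2 × 84 × 8.66473 ≈ 1455.67 mg.

1456 mg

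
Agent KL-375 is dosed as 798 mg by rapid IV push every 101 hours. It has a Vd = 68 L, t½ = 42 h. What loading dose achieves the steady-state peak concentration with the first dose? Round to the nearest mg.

f = (1/2)^(101/42) ≈ 0.188840; accumulation ratio R = 1/(1−f) ≈ 1.23280.
Loading dose to hit Cmax,ss on first dose: D_load = D_maint·R ≈ 798 × 1.23280 ≈ 983.77 mg.

984 mg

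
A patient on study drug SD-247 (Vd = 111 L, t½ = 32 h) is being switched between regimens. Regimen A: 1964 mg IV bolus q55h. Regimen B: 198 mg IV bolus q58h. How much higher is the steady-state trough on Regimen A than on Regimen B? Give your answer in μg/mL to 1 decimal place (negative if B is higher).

7.0 μg/mL

Regimen A: f = (1/2)^(55/32) ≈ 0.3038; Cmin,ss = (1964/111)·f/(1−f) ≈ 7.721 μg/mL.
Regimen B: f = (1/2)^(58/32) ≈ 0.2847; Cmin,ss = (198/111)·f/(1−f) ≈ 0.710 μg/mL.
Difference ≈ 7.721 − 0.710 ≈ 7.011 μg/mL.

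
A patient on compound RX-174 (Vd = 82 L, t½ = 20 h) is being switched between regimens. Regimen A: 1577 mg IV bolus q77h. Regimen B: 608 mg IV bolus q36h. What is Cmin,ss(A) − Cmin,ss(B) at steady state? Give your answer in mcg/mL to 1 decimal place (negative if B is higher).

Regimen A: f = (1/2)^(77/20) ≈ 0.0693; Cmin,ss = (1577/82)·f/(1−f) ≈ 1.432 mcg/mL.
Regimen B: f = (1/2)^(36/20) ≈ 0.2872; Cmin,ss = (608/82)·f/(1−f) ≈ 2.987 mcg/mL.
Difference ≈ 1.432 − 2.987 ≈ -1.555 mcg/mL.

-1.6 mcg/mL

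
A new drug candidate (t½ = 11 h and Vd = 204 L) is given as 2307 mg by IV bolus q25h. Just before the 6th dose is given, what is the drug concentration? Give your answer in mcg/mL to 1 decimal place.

f = (1/2)^(τ/t½) = (1/2)^(25/11) ≈ 0.2069.
C₀ = D/Vd = 2307/204 ≈ 11.309 mcg/mL.
Before the 6th dose, 5 doses have been given. Superposition: Cmin = C₀·(f + f² + … + f^5).
≈ 11.309 × (0.2069 + 0.0428 + 0.0089 + 0.0018 + 0.0004) ≈ 11.309 × 0.2608 ≈ 2.949 mcg/mL.

2.9 mcg/mL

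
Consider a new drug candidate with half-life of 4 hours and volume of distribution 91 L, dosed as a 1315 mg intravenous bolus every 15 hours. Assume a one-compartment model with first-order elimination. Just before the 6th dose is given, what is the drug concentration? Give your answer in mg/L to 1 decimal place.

f = (1/2)^(τ/t½) = (1/2)^(15/4) ≈ 0.0743.
C₀ = D/Vd = 1315/91 ≈ 14.451 mg/L.
Before the 6th dose, 5 doses have been given. Superposition: Cmin = C₀·(f + f² + … + f^5).
≈ 14.451 × (0.0743 + 0.0055 + 0.0004 + 0.0000 + 0.0000) ≈ 14.451 × 0.0802 ≈ 1.159 mg/L.

1.2 mg/L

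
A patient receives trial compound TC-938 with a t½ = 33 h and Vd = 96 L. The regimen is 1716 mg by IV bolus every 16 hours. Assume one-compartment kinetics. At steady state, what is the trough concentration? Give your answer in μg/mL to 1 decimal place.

k = ln2/t½ = ln2/33 ≈ 0.021004 h⁻¹; fraction remaining f = e^(−kτ) = e^(−0.021004×16) ≈ 0.7146.
Accumulation ratio R = 1/(1 − f) ≈ 1/0.2854 ≈ 3.5039.
Each bolus raises the concentration by D/Vd = 1716/96 ≈ 17.875 μg/mL.
Steady-state peak Cmax,ss = C₀·R ≈ 17.875 × 3.5039 ≈ 62.632 μg/mL.
Steady-state trough Cmin,ss = Cmax,ss·f ≈ 62.632 × 0.7146 ≈ 44.757 μg/mL.

44.8 μg/mL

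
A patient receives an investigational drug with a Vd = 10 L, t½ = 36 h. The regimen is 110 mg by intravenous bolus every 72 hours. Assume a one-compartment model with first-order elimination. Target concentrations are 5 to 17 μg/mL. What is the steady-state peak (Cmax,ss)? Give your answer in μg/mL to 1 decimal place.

τ = 72 h = 2 half-lives, so f = (1/2)^2 = 0.25.
Accumulation ratio R = 1/(1 − f) = 1/0.75 = 4/3.
Single-dose peak C₀ = D/Vd = 110/10 = 11 μg/mL.
Steady-state peak Cmax,ss = C₀·R = 11 × 4/3 ≈ 14.667 μg/mL.
Peak 14.7 μg/mL vs MTC 17 μg/mL: below toxic threshold.

14.7 μg/mL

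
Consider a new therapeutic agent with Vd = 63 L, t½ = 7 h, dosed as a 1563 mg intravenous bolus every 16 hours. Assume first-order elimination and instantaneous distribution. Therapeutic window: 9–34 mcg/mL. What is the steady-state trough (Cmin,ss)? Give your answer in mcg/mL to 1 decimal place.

6.4 mcg/mL

τ/t½ = 16/7 ≈ 2.2857, so fraction remaining f = (1/2)^(16/7) ≈ 0.2051.
Each bolus raises the concentration by D/Vd = 1563/63 ≈ 24.810 mcg/mL.
Steady-state trough Cmin,ss = C₀·f/(1−f) ≈ 24.810 × 0.2051/0.7949 ≈ 6.401 mcg/mL.
Trough 6.4 mcg/mL vs MEC 9 mcg/mL: subtherapeutic.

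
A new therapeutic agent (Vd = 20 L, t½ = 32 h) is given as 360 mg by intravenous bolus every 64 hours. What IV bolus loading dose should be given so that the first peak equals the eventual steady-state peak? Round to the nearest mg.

480 mg

f = (1/2)^(64/32) ≈ 0.250000; accumulation ratio R = 1/(1−f) ≈ 1.33333.
Loading dose to hit Cmax,ss on first dose: D_load = D_maint·R ≈ 360 × 1.33333 ≈ 480.00 mg.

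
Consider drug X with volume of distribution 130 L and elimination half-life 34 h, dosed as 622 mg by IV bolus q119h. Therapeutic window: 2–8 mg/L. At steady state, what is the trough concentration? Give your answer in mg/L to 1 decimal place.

τ/t½ = 119/34 ≈ 3.5, so fraction remaining f = (1/2)^(119/34) ≈ 0.0884.
At steady state, accumulation factor R = 1/(1 − e^(−kτ)) ≈ 1.0970.
Single-dose peak C₀ = D/Vd = 622/130 ≈ 4.785 mg/L.
Steady-state peak Cmax,ss = C₀·R ≈ 4.785 × 1.0970 ≈ 5.249 mg/L.
One interval later, Cmin,ss = Cmax,ss·e^(−kτ) ≈ 5.249 × 0.0884 ≈ 0.464 mg/L.
Trough 0.5 mg/L vs MEC 2 mg/L: subtherapeutic.

0.5 mg/L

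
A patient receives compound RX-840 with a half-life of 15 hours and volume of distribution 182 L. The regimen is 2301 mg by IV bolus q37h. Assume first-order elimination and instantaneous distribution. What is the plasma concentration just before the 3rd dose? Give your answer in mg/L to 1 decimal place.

f = (1/2)^(τ/t½) = (1/2)^(37/15) ≈ 0.1809.
C₀ = D/Vd = 2301/182 ≈ 12.643 mg/L.
Before the 3rd dose, 2 doses have been given. Superposition: Cmin = C₀·(f + f²).
≈ 12.643 × (0.1809 + 0.0327) ≈ 12.643 × 0.2136 ≈ 2.701 mg/L.

2.7 mg/L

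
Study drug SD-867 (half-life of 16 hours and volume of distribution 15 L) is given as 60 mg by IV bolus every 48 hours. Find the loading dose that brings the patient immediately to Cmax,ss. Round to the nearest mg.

69 mg

f = (1/2)^(48/16) ≈ 0.125000; accumulation ratio R = 1/(1−f) ≈ 1.14286.
Loading dose to hit Cmax,ss on first dose: D_load = D_maint·R ≈ 60 × 1.14286 ≈ 68.57 mg.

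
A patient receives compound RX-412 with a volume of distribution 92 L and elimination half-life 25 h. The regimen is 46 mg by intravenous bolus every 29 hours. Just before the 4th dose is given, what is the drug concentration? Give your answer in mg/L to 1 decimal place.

0.4 mg/L

f = (1/2)^(τ/t½) = (1/2)^(29/25) ≈ 0.4475.
C₀ = D/Vd = 46/92 ≈ 0.500 mg/L.
Before the 4th dose, 3 doses have been given. Superposition: Cmin = C₀·(f + f² + … + f^3).
≈ 0.500 × (0.4475 + 0.2003 + 0.0896) ≈ 0.500 × 0.7374 ≈ 0.369 mg/L.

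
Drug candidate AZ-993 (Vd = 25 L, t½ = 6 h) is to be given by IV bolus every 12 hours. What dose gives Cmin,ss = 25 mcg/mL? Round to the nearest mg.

1875 mg

τ/t½ = 12/6 ≈ 2, so f = (1/2)^(12/6) ≈ 0.250000.
Cmin,ss = (D/Vd)·f/(1−f), so D = Cmin,ss·Vd·(1−f)/f.
D = 25 × 25 × (1−f)/f ≈ 25 × 25 × 3.00000 ≈ 1875.00 mg.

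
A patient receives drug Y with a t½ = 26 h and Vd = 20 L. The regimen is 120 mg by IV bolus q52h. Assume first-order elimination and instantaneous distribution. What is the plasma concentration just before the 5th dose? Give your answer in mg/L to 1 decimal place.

2.0 mg/L

f = (1/2)^(τ/t½) = (1/2)^(52/26) ≈ 0.2500.
C₀ = D/Vd = 120/20 ≈ 6.000 mg/L.
Before the 5th dose, 4 doses have been given. Superposition: Cmin = C₀·(f + f² + … + f^4).
≈ 6.000 × (0.2500 + 0.0625 + 0.0156 + 0.0039) ≈ 6.000 × 0.3320 ≈ 1.992 mg/L.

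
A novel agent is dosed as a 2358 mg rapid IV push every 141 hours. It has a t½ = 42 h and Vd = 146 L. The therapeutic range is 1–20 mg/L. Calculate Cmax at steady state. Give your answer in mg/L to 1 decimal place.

τ/t½ = 141/42 ≈ 3.3571, so fraction remaining f = (1/2)^(141/42) ≈ 0.0976.
At steady state, accumulation factor R = 1/(1 − e^(−kτ)) ≈ 1.1082.
Each bolus raises the concentration by D/Vd = 2358/146 ≈ 16.151 mg/L.
Cmax,ss = C₀/(1 − f) ≈ 16.151/0.9024 ≈ 17.898 mg/L.
Peak 17.9 mg/L vs MTC 20 mg/L: below toxic threshold.

17.9 mg/L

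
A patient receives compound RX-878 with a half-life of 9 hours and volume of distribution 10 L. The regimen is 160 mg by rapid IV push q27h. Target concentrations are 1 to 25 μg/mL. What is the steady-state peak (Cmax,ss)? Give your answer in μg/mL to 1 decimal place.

The dosing interval is 3 half-lives, so f = 2^(−3) = 0.125.
Accumulation ratio R = 1/(1 − f) = 1/0.875 = 8/7.
Single-dose peak C₀ = D/Vd = 160/10 = 16 μg/mL.
Steady-state peak Cmax,ss = C₀·R = 16 × 8/7 ≈ 18.286 μg/mL.
Peak 18.3 μg/mL vs MTC 25 μg/mL: below toxic threshold.

18.3 μg/mL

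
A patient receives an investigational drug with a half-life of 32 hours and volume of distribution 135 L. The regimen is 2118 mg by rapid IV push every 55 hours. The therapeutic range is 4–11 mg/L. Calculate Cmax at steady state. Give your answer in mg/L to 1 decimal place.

22.5 mg/L

τ/t½ = 55/32 ≈ 1.7188, so fraction remaining f = (1/2)^(55/32) ≈ 0.3038.
At steady state, accumulation factor R = 1/(1 − e^(−kτ)) ≈ 1.4364.
Each bolus raises the concentration by D/Vd = 2118/135 ≈ 15.689 mg/L.
Steady-state peak Cmax,ss = C₀·R ≈ 15.689 × 1.4364 ≈ 22.536 mg/L.
Peak 22.5 mg/L vs MTC 11 mg/L: exceeds toxic threshold.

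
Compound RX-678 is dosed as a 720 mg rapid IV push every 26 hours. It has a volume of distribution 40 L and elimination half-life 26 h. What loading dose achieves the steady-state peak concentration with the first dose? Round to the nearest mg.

f = (1/2)^(26/26) ≈ 0.500000; accumulation ratio R = 1/(1−f) ≈ 2.00000.
Loading dose to hit Cmax,ss on first dose: D_load = D_maint·R ≈ 720 × 2.00000 ≈ 1440.00 mg.

1440 mg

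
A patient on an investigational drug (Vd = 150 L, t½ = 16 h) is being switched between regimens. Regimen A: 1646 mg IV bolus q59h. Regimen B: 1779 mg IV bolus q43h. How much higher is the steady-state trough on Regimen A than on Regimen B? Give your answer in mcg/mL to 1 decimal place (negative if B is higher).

Regimen A: f = (1/2)^(59/16) ≈ 0.0776; Cmin,ss = (1646/150)·f/(1−f) ≈ 0.923 mcg/mL.
Regimen B: f = (1/2)^(43/16) ≈ 0.1552; Cmin,ss = (1779/150)·f/(1−f) ≈ 2.179 mcg/mL.
Difference ≈ 0.923 − 2.179 ≈ -1.256 mcg/mL.

-1.3 mcg/mL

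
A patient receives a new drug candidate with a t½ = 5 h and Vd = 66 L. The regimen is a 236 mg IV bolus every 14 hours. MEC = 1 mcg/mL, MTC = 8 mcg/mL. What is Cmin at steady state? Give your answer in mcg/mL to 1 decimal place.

0.6 mcg/mL

k = ln2/t½ = ln2/5 ≈ 0.138629 h⁻¹; fraction remaining f = e^(−kτ) = e^(−0.138629×14) ≈ 0.1436.
Each bolus raises the concentration by D/Vd = 236/66 ≈ 3.576 mcg/mL.
Steady-state trough Cmin,ss = C₀·f/(1−f) ≈ 3.576 × 0.1436/0.8564 ≈ 0.600 mcg/mL.
Trough 0.6 mcg/mL vs MEC 1 mcg/mL: subtherapeutic.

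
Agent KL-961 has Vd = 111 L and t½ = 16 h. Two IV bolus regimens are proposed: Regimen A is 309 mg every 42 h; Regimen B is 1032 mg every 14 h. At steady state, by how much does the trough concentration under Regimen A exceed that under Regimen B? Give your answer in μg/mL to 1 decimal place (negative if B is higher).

-10.6 μg/mL

Regimen A: f = (1/2)^(42/16) ≈ 0.1621; Cmin,ss = (309/111)·f/(1−f) ≈ 0.539 μg/mL.
Regimen B: f = (1/2)^(14/16) ≈ 0.5453; Cmin,ss = (1032/111)·f/(1−f) ≈ 11.150 μg/mL.
Difference ≈ 0.539 − 11.150 ≈ -10.611 μg/mL.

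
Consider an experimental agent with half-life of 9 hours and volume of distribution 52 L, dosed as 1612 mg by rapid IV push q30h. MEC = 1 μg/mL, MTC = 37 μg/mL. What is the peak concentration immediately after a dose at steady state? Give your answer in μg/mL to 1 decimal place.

τ/t½ = 30/9 ≈ 3.3333, so fraction remaining f = (1/2)^(30/9) ≈ 0.0992.
Accumulation ratio R = 1/(1 − f) ≈ 1/0.9008 ≈ 1.1101.
Each bolus raises the concentration by D/Vd = 1612/52 ≈ 31.000 μg/mL.
Steady-state peak Cmax,ss = C₀·R ≈ 31.000 × 1.1101 ≈ 34.413 μg/mL.
Peak 34.4 μg/mL vs MTC 37 μg/mL: below toxic threshold.

34.4 μg/mL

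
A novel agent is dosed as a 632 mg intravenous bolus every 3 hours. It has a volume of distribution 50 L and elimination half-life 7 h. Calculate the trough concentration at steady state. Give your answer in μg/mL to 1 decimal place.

36.5 μg/mL

τ/t½ = 3/7 ≈ 0.42857, so fraction remaining f = (1/2)^(3/7) ≈ 0.7430.
At steady state, accumulation factor R = 1/(1 − e^(−kτ)) ≈ 3.8911.
Single-dose peak C₀ = D/Vd = 632/50 ≈ 12.640 μg/mL.
Steady-state peak Cmax,ss = C₀·R ≈ 12.640 × 3.8911 ≈ 49.184 μg/mL.
Steady-state trough Cmin,ss = Cmax,ss·f ≈ 49.184 × 0.7430 ≈ 36.544 μg/mL.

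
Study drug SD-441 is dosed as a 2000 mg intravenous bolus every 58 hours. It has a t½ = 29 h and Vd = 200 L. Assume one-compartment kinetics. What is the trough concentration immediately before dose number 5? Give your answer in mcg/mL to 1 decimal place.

3.3 mcg/mL

f = (1/2)^(τ/t½) = (1/2)^(58/29) ≈ 0.2500.
C₀ = D/Vd = 2000/200 ≈ 10.000 mcg/mL.
Before the 5th dose, 4 doses have been given. Superposition: Cmin = C₀·(f + f² + … + f^4).
≈ 10.000 × (0.2500 + 0.0625 + 0.0156 + 0.0039) ≈ 10.000 × 0.3320 ≈ 3.320 mcg/mL.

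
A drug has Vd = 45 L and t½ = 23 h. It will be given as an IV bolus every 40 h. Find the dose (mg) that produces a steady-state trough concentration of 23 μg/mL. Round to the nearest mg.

2420 mg

τ/t½ = 40/23 ≈ 1.7391, so f = (1/2)^(40/23) ≈ 0.299550.
Cmin,ss = (D/Vd)·f/(1−f), so D = Cmin,ss·Vd·(1−f)/f.
D = 23 × 45 × (1−f)/f ≈ 23 × 45 × 2.33834 ≈ 2420.18 mg.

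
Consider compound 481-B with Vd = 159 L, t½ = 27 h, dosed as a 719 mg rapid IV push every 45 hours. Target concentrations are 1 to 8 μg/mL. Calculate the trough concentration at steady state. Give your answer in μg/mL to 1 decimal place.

Over one 45-h interval, 45/27 ≈ 1.6667 half-lives elapse, leaving f ≈ 0.3150 of each dose.
At steady state, accumulation factor R = 1/(1 − e^(−kτ)) ≈ 1.4599.
Each bolus raises the concentration by D/Vd = 719/159 ≈ 4.522 μg/mL.
Steady-state peak Cmax,ss = C₀·R ≈ 4.522 × 1.4599 ≈ 6.602 μg/mL.
Steady-state trough Cmin,ss = Cmax,ss·f ≈ 6.602 × 0.3150 ≈ 2.080 μg/mL.
Trough 2.1 μg/mL vs MEC 1 μg/mL: adequate.

2.1 μg/mL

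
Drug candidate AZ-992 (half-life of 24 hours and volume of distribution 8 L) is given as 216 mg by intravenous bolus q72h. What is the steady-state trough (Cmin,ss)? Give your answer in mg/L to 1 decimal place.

The dosing interval is 3 half-lives, so f = 2^(−3) = 0.125.
At steady state, R = 1/(1 − 0.125) = 8/7.
Single-dose peak C₀ = D/Vd = 216/8 = 27 mg/L.
Steady-state peak Cmax,ss = C₀·R = 27 × 8/7 ≈ 30.857 mg/L.
Steady-state trough Cmin,ss = Cmax,ss·f ≈ 30.857 × 0.125 ≈ 3.857 mg/L.

3.9 mg/L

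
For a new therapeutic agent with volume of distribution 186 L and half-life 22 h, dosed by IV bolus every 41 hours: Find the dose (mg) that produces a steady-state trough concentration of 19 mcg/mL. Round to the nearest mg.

9327 mg

τ/t½ = 41/22 ≈ 1.8636, so f = (1/2)^(41/22) ≈ 0.274783.
Cmin,ss = (D/Vd)·f/(1−f), so D = Cmin,ss·Vd·(1−f)/f.
D = 19 × 186 × (1−f)/f ≈ 19 × 186 × 2.63924 ≈ 9327.07 mg.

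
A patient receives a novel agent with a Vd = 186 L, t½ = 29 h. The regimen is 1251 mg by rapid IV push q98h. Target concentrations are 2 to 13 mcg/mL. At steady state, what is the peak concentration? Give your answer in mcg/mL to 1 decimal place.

7.4 mcg/mL

Over one 98-h interval, 98/29 ≈ 3.3793 half-lives elapse, leaving f ≈ 0.0961 of each dose.
At steady state, accumulation factor R = 1/(1 − e^(−kτ)) ≈ 1.1063.
Single-dose peak C₀ = D/Vd = 1251/186 ≈ 6.726 mcg/mL.
Steady-state peak Cmax,ss = C₀·R ≈ 6.726 × 1.1063 ≈ 7.441 mcg/mL.
Peak 7.4 mcg/mL vs MTC 13 mcg/mL: below toxic threshold.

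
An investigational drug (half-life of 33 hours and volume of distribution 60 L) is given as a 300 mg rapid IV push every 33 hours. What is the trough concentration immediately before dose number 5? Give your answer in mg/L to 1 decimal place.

f = (1/2)^(τ/t½) = (1/2)^(33/33) ≈ 0.5000.
C₀ = D/Vd = 300/60 ≈ 5.000 mg/L.
Before the 5th dose, 4 doses have been given. Superposition: Cmin = C₀·(f + f² + … + f^4).
≈ 5.000 × (0.5000 + 0.2500 + 0.1250 + 0.0625) ≈ 5.000 × 0.9375 ≈ 4.688 mg/L.

4.7 mg/L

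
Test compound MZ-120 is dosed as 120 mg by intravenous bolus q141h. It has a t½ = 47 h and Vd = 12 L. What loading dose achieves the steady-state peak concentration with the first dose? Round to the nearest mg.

f = (1/2)^(141/47) ≈ 0.125000; accumulation ratio R = 1/(1−f) ≈ 1.14286.
Loading dose to hit Cmax,ss on first dose: D_load = D_maint·R ≈ 120 × 1.14286 ≈ 137.14 mg.

137 mg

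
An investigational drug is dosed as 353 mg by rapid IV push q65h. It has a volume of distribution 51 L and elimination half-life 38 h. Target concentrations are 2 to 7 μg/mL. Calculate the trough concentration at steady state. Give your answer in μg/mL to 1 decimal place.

k = ln2/t½ = ln2/38 ≈ 0.018241 h⁻¹; fraction remaining f = e^(−kτ) = e^(−0.018241×65) ≈ 0.3055.
Each bolus raises the concentration by D/Vd = 353/51 ≈ 6.922 μg/mL.
Steady-state trough Cmin,ss = C₀·f/(1−f) ≈ 6.922 × 0.3055/0.6945 ≈ 3.045 μg/mL.
Trough 3.0 μg/mL vs MEC 2 μg/mL: adequate.

3.0 μg/mL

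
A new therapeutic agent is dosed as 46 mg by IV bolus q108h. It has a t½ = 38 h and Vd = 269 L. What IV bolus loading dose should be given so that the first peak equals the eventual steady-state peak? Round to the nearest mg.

f = (1/2)^(108/38) ≈ 0.139457; accumulation ratio R = 1/(1−f) ≈ 1.16206.
Loading dose to hit Cmax,ss on first dose: D_load = D_maint·R ≈ 46 × 1.16206 ≈ 53.45 mg.

53 mg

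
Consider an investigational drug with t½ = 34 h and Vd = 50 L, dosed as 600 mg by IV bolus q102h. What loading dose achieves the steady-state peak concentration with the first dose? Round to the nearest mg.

f = (1/2)^(102/34) ≈ 0.125000; accumulation ratio R = 1/(1−f) ≈ 1.14286.
Loading dose to hit Cmax,ss on first dose: D_load = D_maint·R ≈ 600 × 1.14286 ≈ 685.72 mg.

686 mg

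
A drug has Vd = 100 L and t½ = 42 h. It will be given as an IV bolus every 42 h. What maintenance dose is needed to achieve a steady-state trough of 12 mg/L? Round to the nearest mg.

1200 mg

τ/t½ = 42/42 ≈ 1, so f = (1/2)^(42/42) ≈ 0.500000.
Cmin,ss = (D/Vd)·f/(1−f), so D = Cmin,ss·Vd·(1−f)/f.
D = 12 × 100 × (1−f)/f ≈ 12 × 100 × 1.00000 ≈ 1200.00 mg.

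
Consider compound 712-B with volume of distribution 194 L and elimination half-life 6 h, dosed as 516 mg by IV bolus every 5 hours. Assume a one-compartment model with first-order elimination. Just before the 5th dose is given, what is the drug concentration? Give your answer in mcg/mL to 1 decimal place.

3.1 mcg/mL

f = (1/2)^(τ/t½) = (1/2)^(5/6) ≈ 0.5612.
C₀ = D/Vd = 516/194 ≈ 2.660 mcg/mL.
Before the 5th dose, 4 doses have been given. Superposition: Cmin = C₀·(f + f² + … + f^4).
≈ 2.660 × (0.5612 + 0.3149 + 0.1767 + 0.0992) ≈ 2.660 × 1.1520 ≈ 3.064 mcg/mL.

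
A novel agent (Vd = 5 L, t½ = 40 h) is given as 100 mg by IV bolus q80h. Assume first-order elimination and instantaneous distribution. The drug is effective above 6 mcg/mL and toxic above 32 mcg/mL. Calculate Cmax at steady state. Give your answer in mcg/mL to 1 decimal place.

26.7 mcg/mL

τ = 80 h = 2 half-lives, so f = (1/2)^2 = 0.25.
At steady state, R = 1/(1 − 0.25) = 4/3.
Single-dose peak C₀ = D/Vd = 100/5 = 20 mcg/mL.
Steady-state peak Cmax,ss = C₀·R = 20 × 4/3 ≈ 26.667 mcg/mL.
Peak 26.7 mcg/mL vs MTC 32 mcg/mL: below toxic threshold.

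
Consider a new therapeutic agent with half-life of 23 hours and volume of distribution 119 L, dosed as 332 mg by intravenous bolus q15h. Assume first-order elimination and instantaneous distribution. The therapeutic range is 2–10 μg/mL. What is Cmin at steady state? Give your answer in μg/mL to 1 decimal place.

4.9 μg/mL

k = ln2/t½ = ln2/23 ≈ 0.030137 h⁻¹; fraction remaining f = e^(−kτ) = e^(−0.030137×15) ≈ 0.6363.
At steady state, accumulation factor R = 1/(1 − e^(−kτ)) ≈ 2.7495.
Single-dose peak C₀ = D/Vd = 332/119 ≈ 2.790 μg/mL.
Steady-state peak Cmax,ss = C₀·R ≈ 2.790 × 2.7495 ≈ 7.671 μg/mL.
One interval later, Cmin,ss = Cmax,ss·e^(−kτ) ≈ 7.671 × 0.6363 ≈ 4.881 μg/mL.
Trough 4.9 μg/mL vs MEC 2 μg/mL: adequate.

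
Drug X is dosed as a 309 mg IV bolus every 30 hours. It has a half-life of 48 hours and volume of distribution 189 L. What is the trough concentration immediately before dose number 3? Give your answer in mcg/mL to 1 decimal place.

f = (1/2)^(τ/t½) = (1/2)^(30/48) ≈ 0.6484.
C₀ = D/Vd = 309/189 ≈ 1.635 mcg/mL.
Before the 3rd dose, 2 doses have been given. Superposition: Cmin = C₀·(f + f²).
≈ 1.635 × (0.6484 + 0.4204) ≈ 1.635 × 1.0688 ≈ 1.747 mcg/mL.

1.7 mcg/mL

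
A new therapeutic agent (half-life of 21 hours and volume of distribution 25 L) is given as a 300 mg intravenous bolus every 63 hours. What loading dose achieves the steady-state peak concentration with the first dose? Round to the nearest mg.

343 mg

f = (1/2)^(63/21) ≈ 0.125000; accumulation ratio R = 1/(1−f) ≈ 1.14286.
Loading dose to hit Cmax,ss on first dose: D_load = D_maint·R ≈ 300 × 1.14286 ≈ 342.86 mg.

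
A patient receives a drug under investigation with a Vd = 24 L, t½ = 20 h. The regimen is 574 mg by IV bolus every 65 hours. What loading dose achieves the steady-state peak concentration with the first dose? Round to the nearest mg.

f = (1/2)^(65/20) ≈ 0.105112; accumulation ratio R = 1/(1−f) ≈ 1.11746.
Loading dose to hit Cmax,ss on first dose: D_load = D_maint·R ≈ 574 × 1.11746 ≈ 641.42 mg.

641 mg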